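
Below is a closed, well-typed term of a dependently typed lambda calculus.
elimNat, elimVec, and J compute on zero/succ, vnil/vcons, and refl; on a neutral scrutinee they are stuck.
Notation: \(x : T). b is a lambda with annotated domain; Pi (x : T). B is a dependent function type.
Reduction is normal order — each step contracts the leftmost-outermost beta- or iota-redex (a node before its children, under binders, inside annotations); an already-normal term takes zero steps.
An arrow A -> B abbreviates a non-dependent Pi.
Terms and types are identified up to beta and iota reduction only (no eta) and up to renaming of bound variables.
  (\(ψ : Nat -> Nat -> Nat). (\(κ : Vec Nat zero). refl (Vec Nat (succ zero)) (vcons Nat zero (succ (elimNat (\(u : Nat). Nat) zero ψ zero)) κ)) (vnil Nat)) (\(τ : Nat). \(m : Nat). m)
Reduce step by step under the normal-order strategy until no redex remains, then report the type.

normal-order reduction sequence:
  (\(ψ : Nat -> Nat -> Nat). (\(κ : Vec Nat zero). refl (Vec Nat (succ zero)) (vcons Nat zero (succ (elimNat (\(u : Nat). Nat) zero ψ zero)) κ)) (vnil Nat)) (\(τ : Nat). \(m : Nat). m)
  ~> (\(ψ : Vec Nat zero). refl (Vec Nat (succ zero)) (vcons Nat zero (succ (elimNat (\(κ : Nat). Nat) zero (\(u : Nat). \(τ : Nat). τ) zero)) ψ)) (vnil Nat)
  ~> refl (Vec Nat (succ zero)) (vcons Nat zero (succ (elimNat (\(ψ : Nat). Nat) zero (\(κ : Nat). \(u : Nat). u) zero)) (vnil Nat))
  ~> refl (Vec Nat (succ zero)) (vcons Nat zero (succ zero) (vnil Nat))
the term's type:
  Eq (Vec Nat (succ zero)) (vcons Nat zero (succ zero) (vnil Nat)) (vcons Nat zero (succ zero) (vnil Nat))


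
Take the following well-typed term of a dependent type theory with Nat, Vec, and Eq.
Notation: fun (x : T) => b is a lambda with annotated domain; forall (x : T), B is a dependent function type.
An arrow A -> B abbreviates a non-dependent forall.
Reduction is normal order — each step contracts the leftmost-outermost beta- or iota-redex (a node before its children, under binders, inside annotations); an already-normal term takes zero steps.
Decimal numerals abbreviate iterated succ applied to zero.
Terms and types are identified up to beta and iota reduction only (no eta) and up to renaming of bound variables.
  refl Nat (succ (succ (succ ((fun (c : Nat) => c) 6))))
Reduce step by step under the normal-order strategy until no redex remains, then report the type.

reduction (normal order):
  refl Nat (succ (succ (succ ((fun (c : Nat) => c) 6))))
  ~> refl Nat 9
type:
  Eq Nat 9 9


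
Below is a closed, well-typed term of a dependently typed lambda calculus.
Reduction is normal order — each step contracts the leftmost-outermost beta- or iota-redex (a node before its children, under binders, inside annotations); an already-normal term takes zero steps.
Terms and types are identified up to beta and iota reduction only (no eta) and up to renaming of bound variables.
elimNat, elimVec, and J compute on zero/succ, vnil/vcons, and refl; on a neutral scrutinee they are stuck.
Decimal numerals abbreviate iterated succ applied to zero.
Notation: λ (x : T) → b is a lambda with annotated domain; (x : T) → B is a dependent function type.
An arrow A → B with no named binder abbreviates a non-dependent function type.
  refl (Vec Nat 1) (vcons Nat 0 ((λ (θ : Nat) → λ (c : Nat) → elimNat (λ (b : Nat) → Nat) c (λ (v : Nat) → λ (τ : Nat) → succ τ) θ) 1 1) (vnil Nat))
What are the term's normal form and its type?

normal form:
  refl (Vec Nat 1) (vcons Nat 0 2 (vnil Nat))
type:
  Eq (Vec Nat 1) (vcons Nat 0 2 (vnil Nat)) (vcons Nat 0 2 (vnil Nat))


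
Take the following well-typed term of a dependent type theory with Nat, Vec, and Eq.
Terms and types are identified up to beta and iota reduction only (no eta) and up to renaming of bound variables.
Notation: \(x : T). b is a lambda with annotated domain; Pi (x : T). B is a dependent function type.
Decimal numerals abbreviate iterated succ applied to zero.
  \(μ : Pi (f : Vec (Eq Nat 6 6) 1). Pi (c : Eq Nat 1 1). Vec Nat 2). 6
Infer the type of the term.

type:
  Pi (μ : Pi (f : Vec (Eq Nat 6 6) 1). Pi (c : Eq Nat 1 1). Vec Nat 2). Nat


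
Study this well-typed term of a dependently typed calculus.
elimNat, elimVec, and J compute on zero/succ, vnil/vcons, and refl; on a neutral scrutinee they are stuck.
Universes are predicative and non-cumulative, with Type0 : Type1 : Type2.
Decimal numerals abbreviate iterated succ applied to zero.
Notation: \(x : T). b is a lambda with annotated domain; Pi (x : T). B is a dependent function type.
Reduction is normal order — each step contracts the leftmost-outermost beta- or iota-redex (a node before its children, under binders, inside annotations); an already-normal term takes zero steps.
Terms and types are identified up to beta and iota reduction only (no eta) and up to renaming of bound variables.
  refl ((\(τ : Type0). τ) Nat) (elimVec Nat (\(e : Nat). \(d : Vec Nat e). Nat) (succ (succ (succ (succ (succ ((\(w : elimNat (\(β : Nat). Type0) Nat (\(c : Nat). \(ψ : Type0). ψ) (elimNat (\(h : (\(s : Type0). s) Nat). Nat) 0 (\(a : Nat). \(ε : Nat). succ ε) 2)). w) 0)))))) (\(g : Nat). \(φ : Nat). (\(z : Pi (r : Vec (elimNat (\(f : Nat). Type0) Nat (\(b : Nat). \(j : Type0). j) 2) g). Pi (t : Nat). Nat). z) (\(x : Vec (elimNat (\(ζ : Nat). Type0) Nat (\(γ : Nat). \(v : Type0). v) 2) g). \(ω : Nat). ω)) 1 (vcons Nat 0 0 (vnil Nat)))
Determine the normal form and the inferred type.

reduced normal form:
  refl Nat 5
type:
  Eq Nat 5 5
observation: 9 normal-order steps separate the term from its normal form.


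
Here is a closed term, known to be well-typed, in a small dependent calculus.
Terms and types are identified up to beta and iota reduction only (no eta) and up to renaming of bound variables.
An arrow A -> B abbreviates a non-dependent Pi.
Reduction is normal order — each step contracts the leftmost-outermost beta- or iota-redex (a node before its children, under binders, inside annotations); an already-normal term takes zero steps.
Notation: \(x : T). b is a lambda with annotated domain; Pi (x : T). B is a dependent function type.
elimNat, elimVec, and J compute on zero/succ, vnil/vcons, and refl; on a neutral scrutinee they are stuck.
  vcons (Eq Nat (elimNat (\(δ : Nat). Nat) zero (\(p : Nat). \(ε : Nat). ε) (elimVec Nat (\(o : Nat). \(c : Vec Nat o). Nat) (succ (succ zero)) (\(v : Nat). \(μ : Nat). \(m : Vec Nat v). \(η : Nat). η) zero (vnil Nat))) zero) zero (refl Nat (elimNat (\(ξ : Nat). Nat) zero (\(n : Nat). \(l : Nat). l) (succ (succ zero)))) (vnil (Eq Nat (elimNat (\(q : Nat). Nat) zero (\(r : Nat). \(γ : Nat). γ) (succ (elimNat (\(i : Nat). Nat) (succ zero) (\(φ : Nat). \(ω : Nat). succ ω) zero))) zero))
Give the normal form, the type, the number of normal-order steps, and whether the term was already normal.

normal form:
  vcons (Eq Nat zero zero) zero (refl Nat zero) (vnil (Eq Nat zero zero))
inferred type:
  Vec (Eq Nat zero zero) (succ zero)
reduction steps (normal order): 23
already normal: no
first contracted redex: an elimVec iota-redex


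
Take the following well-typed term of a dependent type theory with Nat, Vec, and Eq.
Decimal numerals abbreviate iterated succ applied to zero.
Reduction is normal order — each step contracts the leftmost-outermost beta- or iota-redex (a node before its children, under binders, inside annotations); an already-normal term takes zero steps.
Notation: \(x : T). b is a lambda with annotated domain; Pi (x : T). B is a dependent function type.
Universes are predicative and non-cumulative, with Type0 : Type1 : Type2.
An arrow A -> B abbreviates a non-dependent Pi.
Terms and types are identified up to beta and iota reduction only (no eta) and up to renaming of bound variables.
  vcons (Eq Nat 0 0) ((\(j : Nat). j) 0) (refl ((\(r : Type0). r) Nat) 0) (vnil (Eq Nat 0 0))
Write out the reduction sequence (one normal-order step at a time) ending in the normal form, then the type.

normal-order reduction:
  vcons (Eq Nat 0 0) ((\(j : Nat). j) 0) (refl ((\(r : Type0). r) Nat) 0) (vnil (Eq Nat 0 0))
  ~> vcons (Eq Nat 0 0) 0 (refl ((\(j : Type0). j) Nat) 0) (vnil (Eq Nat 0 0))
  ~> vcons (Eq Nat 0 0) 0 (refl Nat 0) (vnil (Eq Nat 0 0))
type:
  Vec (Eq Nat 0 0) 1


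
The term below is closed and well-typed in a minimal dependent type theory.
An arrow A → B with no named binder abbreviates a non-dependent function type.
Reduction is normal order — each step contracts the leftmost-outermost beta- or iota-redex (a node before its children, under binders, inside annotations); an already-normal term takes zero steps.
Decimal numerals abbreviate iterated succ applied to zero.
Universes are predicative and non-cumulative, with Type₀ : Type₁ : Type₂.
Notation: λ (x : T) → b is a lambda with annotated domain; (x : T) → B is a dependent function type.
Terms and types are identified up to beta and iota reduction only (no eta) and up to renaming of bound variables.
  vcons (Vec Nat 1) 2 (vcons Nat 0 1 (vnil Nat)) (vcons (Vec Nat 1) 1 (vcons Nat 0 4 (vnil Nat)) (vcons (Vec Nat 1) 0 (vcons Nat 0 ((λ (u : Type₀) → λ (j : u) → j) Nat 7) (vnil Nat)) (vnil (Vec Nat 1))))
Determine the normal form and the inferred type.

normal form:
  vcons (Vec Nat 1) 2 (vcons Nat 0 1 (vnil Nat)) (vcons (Vec Nat 1) 1 (vcons Nat 0 4 (vnil Nat)) (vcons (Vec Nat 1) 0 (vcons Nat 0 7 (vnil Nat)) (vnil (Vec Nat 1))))
inferred type:
  Vec (Vec Nat 1) 3
observation: the first redex contracted is a beta-redex; the normal form is reached in 2 normal-order steps.


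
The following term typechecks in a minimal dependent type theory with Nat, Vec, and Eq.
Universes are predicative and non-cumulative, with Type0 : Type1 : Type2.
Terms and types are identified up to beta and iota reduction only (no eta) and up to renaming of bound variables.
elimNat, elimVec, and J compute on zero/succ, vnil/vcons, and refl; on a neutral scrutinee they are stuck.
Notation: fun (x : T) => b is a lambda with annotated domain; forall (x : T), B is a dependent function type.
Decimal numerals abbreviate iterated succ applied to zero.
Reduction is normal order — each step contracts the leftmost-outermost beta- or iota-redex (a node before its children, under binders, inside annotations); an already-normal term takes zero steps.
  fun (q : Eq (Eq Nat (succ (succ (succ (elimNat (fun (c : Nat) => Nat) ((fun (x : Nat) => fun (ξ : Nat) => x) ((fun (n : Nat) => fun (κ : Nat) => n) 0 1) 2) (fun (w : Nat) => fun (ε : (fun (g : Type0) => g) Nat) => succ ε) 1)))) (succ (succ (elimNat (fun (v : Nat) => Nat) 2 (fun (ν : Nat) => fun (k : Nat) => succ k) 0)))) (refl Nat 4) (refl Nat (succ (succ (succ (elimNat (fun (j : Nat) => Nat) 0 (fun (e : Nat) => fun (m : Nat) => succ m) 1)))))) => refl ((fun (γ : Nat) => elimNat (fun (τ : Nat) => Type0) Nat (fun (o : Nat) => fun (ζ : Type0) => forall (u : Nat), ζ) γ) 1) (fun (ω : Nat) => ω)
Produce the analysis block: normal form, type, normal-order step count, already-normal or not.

reduced normal form:
  fun (q : Eq (Eq Nat 4 4) (refl Nat 4) (refl Nat 4)) => refl (forall (c : Nat), Nat) (fun (x : Nat) => x)
type:
  forall (q : Eq (Eq Nat 4 4) (refl Nat 4) (refl Nat 4)), Eq (forall (c : Nat), Nat) (fun (x : Nat) => x) (fun (ξ : Nat) => ξ)
reduction steps (normal order): 18
started in normal form: no
first redex: an elimNat iota-redex


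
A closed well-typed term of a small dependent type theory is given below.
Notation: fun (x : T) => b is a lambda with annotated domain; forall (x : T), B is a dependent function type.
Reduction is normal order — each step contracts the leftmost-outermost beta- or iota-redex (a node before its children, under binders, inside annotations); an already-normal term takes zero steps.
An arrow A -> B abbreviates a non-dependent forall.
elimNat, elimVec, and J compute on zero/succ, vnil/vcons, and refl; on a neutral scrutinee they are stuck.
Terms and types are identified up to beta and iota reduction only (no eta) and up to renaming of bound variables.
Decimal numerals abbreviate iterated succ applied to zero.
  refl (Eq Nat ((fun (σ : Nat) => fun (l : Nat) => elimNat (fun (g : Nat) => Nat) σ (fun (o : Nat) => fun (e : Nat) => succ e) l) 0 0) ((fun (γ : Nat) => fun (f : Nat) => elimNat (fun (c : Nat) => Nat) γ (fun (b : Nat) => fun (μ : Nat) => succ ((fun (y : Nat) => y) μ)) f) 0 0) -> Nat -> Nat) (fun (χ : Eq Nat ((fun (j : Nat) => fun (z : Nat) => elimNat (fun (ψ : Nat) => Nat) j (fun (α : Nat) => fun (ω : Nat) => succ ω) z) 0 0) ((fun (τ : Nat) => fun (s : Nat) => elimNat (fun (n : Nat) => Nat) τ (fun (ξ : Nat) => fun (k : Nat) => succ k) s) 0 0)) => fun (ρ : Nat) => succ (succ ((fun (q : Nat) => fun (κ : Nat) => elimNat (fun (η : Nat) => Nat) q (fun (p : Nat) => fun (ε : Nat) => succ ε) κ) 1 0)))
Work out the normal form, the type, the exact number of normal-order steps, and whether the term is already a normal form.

normal form:
  refl (Eq Nat 0 0 -> Nat -> Nat) (fun (σ : Eq Nat 0 0) => fun (l : Nat) => 3)
inferred type:
  Eq (Eq Nat 0 0 -> Nat -> Nat) (fun (σ : Eq Nat 0 0) => fun (l : Nat) => 3) (fun (g : Eq Nat 0 0) => fun (o : Nat) => 3)
reduction steps (normal order): 15
started in normal form: no
first contracted redex: a beta-redex


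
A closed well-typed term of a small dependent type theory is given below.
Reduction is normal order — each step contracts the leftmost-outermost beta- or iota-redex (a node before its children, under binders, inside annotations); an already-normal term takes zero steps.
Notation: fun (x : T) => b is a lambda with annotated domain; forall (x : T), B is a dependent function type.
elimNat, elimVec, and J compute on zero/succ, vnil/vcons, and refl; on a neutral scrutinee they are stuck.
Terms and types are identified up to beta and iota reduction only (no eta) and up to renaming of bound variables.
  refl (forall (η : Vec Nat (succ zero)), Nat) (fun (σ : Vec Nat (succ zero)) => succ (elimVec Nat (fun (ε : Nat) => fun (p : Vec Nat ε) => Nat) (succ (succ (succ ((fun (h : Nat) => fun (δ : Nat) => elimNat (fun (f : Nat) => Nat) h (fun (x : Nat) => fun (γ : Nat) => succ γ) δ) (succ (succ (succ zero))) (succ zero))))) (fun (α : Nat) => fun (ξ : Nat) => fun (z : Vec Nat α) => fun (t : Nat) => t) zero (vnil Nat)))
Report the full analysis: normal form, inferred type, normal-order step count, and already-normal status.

normal form:
  refl (forall (η : Vec Nat (succ zero)), Nat) (fun (σ : Vec Nat (succ zero)) => succ (succ (succ (succ (succ (succ (succ (succ zero))))))))
type:
  Eq (forall (η : Vec Nat (succ zero)), Nat) (fun (σ : Vec Nat (succ zero)) => succ (succ (succ (succ (succ (succ (succ (succ zero)))))))) (fun (ε : Vec Nat (succ zero)) => succ (succ (succ (succ (succ (succ (succ (succ zero))))))))
steps to reach normal form (normal order): 7
term was already normal: no
first contracted redex: an elimVec iota-redex


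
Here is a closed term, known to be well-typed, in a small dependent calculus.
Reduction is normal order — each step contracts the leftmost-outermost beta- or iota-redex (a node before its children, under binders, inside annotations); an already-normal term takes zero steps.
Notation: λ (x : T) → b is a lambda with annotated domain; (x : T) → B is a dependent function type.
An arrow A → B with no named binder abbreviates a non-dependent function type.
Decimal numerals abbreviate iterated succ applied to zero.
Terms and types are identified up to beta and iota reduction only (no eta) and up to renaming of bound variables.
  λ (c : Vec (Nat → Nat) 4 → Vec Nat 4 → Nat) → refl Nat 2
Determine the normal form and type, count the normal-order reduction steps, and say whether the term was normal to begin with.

reduced normal form:
  λ (c : Vec (Nat → Nat) 4 → Vec Nat 4 → Nat) → refl Nat 2
the term's type:
  (Vec (Nat → Nat) 4 → Vec Nat 4 → Nat) → Eq Nat 2 2
steps to reach normal form (normal order): 0
started in normal form: yes


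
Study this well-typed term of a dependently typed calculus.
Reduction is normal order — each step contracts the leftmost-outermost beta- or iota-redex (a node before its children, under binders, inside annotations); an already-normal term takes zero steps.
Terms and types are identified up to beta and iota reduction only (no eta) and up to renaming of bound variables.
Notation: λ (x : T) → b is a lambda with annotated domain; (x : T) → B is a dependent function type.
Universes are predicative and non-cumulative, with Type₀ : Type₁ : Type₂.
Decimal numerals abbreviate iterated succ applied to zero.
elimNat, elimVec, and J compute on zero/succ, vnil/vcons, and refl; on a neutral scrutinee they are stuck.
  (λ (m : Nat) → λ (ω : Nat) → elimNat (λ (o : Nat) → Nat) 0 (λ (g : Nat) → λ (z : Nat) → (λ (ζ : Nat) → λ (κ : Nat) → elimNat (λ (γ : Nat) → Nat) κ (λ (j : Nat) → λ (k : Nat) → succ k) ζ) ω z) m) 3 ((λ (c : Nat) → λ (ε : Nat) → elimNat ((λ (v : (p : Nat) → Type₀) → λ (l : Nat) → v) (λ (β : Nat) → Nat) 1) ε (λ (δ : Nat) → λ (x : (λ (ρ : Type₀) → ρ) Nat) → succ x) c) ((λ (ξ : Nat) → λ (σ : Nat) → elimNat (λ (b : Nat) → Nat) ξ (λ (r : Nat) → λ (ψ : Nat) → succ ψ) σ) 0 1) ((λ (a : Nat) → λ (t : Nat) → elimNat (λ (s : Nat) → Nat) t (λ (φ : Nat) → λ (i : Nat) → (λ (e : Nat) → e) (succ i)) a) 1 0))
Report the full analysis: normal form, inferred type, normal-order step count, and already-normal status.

resulting normal form:
  6
type:
  Nat
steps to reach normal form (normal order): 105
already normal: no
first redex: a beta-redex


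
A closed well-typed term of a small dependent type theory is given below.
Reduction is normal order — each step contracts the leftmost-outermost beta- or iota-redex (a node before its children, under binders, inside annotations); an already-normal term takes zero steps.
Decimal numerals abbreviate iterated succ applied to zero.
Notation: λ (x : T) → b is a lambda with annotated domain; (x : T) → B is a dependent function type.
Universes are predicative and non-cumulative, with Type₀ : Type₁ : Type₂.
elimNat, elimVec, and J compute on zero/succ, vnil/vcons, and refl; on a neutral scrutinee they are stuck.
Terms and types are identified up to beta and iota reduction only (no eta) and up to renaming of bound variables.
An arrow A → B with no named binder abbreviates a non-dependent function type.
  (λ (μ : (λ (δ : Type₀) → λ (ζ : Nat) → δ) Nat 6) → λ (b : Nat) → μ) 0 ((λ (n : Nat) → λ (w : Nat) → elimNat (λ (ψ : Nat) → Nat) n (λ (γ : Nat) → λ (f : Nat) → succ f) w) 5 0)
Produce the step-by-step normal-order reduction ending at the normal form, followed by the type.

normal-order reduction:
  (λ (μ : (λ (δ : Type₀) → λ (ζ : Nat) → δ) Nat 6) → λ (b : Nat) → μ) 0 ((λ (n : Nat) → λ (w : Nat) → elimNat (λ (ψ : Nat) → Nat) n (λ (γ : Nat) → λ (f : Nat) → succ f) w) 5 0)
  ~> (λ (μ : Nat) → 0) ((λ (δ : Nat) → λ (ζ : Nat) → elimNat (λ (b : Nat) → Nat) δ (λ (n : Nat) → λ (w : Nat) → succ w) ζ) 5 0)
  ~> 0
the term's type:
  Nat


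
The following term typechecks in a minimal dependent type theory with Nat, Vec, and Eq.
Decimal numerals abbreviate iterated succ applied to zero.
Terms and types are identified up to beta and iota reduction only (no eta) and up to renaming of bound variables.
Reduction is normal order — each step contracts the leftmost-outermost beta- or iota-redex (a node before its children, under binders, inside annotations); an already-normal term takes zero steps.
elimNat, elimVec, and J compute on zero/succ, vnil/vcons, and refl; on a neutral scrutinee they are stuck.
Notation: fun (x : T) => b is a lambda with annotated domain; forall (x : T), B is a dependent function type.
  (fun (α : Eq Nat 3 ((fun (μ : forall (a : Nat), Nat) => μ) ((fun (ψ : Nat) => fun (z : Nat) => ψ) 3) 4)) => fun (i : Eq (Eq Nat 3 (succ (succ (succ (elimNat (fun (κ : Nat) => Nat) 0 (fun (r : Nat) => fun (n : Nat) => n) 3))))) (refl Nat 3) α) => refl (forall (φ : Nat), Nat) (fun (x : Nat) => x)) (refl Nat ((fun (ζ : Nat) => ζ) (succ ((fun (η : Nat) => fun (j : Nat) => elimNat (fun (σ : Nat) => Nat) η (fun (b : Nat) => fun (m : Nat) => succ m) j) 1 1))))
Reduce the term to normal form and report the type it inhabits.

resulting normal form:
  fun (α : Eq (Eq Nat 3 3) (refl Nat 3) (refl Nat 3)) => refl (forall (μ : Nat), Nat) (fun (a : Nat) => a)
the term's type:
  forall (α : Eq (Eq Nat 3 3) (refl Nat 3) (refl Nat 3)), Eq (forall (μ : Nat), Nat) (fun (a : Nat) => a) (fun (ψ : Nat) => ψ)


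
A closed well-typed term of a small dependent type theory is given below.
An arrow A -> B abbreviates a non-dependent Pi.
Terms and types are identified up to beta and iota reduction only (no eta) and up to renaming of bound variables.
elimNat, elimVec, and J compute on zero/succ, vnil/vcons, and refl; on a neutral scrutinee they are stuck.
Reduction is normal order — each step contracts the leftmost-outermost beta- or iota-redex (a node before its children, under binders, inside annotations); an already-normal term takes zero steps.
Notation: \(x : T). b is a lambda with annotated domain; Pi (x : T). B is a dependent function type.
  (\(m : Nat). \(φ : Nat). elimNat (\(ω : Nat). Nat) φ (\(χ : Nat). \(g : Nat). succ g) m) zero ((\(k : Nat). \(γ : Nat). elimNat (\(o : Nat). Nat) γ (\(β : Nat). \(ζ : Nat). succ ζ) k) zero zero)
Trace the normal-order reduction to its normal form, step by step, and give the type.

normal-order reduction sequence:
  (\(m : Nat). \(φ : Nat). elimNat (\(ω : Nat). Nat) φ (\(χ : Nat). \(g : Nat). succ g) m) zero ((\(k : Nat). \(γ : Nat). elimNat (\(o : Nat). Nat) γ (\(β : Nat). \(ζ : Nat). succ ζ) k) zero zero)
  ~> (\(m : Nat). elimNat (\(φ : Nat). Nat) m (\(ω : Nat). \(χ : Nat). succ χ) zero) ((\(g : Nat). \(k : Nat). elimNat (\(γ : Nat). Nat) k (\(o : Nat). \(β : Nat). succ β) g) zero zero)
  ~> elimNat (\(m : Nat). Nat) ((\(φ : Nat). \(ω : Nat). elimNat (\(χ : Nat). Nat) ω (\(g : Nat). \(k : Nat). succ k) φ) zero zero) (\(γ : Nat). \(o : Nat). succ o) zero
  ~> (\(m : Nat). \(φ : Nat). elimNat (\(ω : Nat). Nat) φ (\(χ : Nat). \(g : Nat). succ g) m) zero zero
  ~> (\(m : Nat). elimNat (\(φ : Nat). Nat) m (\(ω : Nat). \(χ : Nat). succ χ) zero) zero
  ~> elimNat (\(m : Nat). Nat) zero (\(φ : Nat). \(ω : Nat). succ ω) zero
  ~> zero
the term's type:
  Nat


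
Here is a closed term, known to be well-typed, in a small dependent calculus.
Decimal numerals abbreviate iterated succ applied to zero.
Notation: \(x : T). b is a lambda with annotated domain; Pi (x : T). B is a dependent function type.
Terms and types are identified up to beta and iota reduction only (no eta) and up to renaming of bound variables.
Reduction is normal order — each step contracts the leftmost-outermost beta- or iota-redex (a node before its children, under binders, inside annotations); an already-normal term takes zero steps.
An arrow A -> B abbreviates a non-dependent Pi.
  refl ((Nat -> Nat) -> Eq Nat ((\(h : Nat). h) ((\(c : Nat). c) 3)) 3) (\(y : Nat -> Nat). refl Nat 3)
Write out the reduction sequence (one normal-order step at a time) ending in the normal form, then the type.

normal-order reduction sequence:
  refl ((Nat -> Nat) -> Eq Nat ((\(h : Nat). h) ((\(c : Nat). c) 3)) 3) (\(y : Nat -> Nat). refl Nat 3)
  ~> refl ((Nat -> Nat) -> Eq Nat ((\(h : Nat). h) 3) 3) (\(c : Nat -> Nat). refl Nat 3)
  ~> refl ((Nat -> Nat) -> Eq Nat 3 3) (\(h : Nat -> Nat). refl Nat 3)
type:
  Eq ((Nat -> Nat) -> Eq Nat 3 3) (\(h : Nat -> Nat). refl Nat 3) (\(c : Nat -> Nat). refl Nat 3)


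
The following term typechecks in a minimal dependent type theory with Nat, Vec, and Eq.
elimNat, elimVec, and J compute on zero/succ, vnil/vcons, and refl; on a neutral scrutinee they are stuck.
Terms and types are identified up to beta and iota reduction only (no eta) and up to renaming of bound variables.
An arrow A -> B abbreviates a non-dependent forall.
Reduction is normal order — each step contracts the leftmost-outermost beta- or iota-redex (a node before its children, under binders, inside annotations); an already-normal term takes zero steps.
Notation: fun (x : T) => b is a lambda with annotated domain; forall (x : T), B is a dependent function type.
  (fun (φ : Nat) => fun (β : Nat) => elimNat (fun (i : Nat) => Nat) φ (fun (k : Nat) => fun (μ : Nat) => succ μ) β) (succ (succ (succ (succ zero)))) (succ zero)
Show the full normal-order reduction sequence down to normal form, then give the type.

reduction (normal order):
  (fun (φ : Nat) => fun (β : Nat) => elimNat (fun (i : Nat) => Nat) φ (fun (k : Nat) => fun (μ : Nat) => succ μ) β) (succ (succ (succ (succ zero)))) (succ zero)
  ~> (fun (φ : Nat) => elimNat (fun (β : Nat) => Nat) (succ (succ (succ (succ zero)))) (fun (i : Nat) => fun (k : Nat) => succ k) φ) (succ zero)
  ~> elimNat (fun (φ : Nat) => Nat) (succ (succ (succ (succ zero)))) (fun (β : Nat) => fun (i : Nat) => succ i) (succ zero)
  ~> (fun (φ : Nat) => fun (β : Nat) => succ β) zero (elimNat (fun (i : Nat) => Nat) (succ (succ (succ (succ zero)))) (fun (k : Nat) => fun (μ : Nat) => succ μ) zero)
  ~> (fun (φ : Nat) => succ φ) (elimNat (fun (β : Nat) => Nat) (succ (succ (succ (succ zero)))) (fun (i : Nat) => fun (k : Nat) => succ k) zero)
  ~> succ (elimNat (fun (φ : Nat) => Nat) (succ (succ (succ (succ zero)))) (fun (β : Nat) => fun (i : Nat) => succ i) zero)
  ~> succ (succ (succ (succ (succ zero))))
inferred type:
  Nat


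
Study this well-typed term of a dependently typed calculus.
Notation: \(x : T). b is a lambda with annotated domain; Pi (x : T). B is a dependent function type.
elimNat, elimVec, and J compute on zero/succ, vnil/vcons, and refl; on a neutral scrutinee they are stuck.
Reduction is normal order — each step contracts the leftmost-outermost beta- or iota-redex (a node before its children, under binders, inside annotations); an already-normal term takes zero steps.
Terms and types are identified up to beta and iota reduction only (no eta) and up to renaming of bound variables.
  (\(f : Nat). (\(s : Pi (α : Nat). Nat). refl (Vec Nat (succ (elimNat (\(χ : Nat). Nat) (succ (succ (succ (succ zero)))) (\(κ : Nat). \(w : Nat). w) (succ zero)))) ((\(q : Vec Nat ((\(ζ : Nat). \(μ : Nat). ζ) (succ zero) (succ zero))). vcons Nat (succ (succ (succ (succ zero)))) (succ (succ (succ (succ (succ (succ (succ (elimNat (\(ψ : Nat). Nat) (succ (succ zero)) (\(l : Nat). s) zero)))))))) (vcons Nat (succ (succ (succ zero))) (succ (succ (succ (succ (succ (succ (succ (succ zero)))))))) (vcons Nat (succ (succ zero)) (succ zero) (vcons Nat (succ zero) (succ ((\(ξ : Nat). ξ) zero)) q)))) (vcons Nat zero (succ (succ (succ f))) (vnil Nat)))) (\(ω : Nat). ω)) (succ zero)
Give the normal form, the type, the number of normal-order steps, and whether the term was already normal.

resulting normal form:
  refl (Vec Nat (succ (succ (succ (succ (succ zero)))))) (vcons Nat (succ (succ (succ (succ zero)))) (succ (succ (succ (succ (succ (succ (succ (succ (succ zero))))))))) (vcons Nat (succ (succ (succ zero))) (succ (succ (succ (succ (succ (succ (succ (succ zero)))))))) (vcons Nat (succ (succ zero)) (succ zero) (vcons Nat (succ zero) (succ zero) (vcons Nat zero (succ (succ (succ (succ zero)))) (vnil Nat))))))
the term's type:
  Eq (Vec Nat (succ (succ (succ (succ (succ zero)))))) (vcons Nat (succ (succ (succ (succ zero)))) (succ (succ (succ (succ (succ (succ (succ (succ (succ zero))))))))) (vcons Nat (succ (succ (succ zero))) (succ (succ (succ (succ (succ (succ (succ (succ zero)))))))) (vcons Nat (succ (succ zero)) (succ zero) (vcons Nat (succ zero) (succ zero) (vcons Nat zero (succ (succ (succ (succ zero)))) (vnil Nat)))))) (vcons Nat (succ (succ (succ (succ zero)))) (succ (succ (succ (succ (succ (succ (succ (succ (succ zero))))))))) (vcons Nat (succ (succ (succ zero))) (succ (succ (succ (succ (succ (succ (succ (succ zero)))))))) (vcons Nat (succ (succ zero)) (succ zero) (vcons Nat (succ zero) (succ zero) (vcons Nat zero (succ (succ (succ (succ zero)))) (vnil Nat))))))
normal-order step count: 9
started in normal form: no
first contracted redex: a beta-redex


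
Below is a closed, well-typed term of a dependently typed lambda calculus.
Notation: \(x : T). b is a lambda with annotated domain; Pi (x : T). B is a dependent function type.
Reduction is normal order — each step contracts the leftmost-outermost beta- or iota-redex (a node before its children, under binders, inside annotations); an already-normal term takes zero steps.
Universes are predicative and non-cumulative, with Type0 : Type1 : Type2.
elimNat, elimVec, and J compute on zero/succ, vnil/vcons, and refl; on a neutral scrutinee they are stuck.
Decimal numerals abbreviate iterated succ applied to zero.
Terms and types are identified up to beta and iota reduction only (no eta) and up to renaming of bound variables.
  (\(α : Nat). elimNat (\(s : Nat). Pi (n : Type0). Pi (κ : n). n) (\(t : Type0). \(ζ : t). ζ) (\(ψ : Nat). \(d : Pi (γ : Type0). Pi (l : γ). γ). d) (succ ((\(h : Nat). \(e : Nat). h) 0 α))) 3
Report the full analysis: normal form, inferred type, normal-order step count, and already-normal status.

normal form:
  \(α : Type0). \(s : α). s
inferred type:
  Pi (α : Type0). Pi (s : α). α
normal-order step count: 7
started in normal form: no
first redex: a beta-redex


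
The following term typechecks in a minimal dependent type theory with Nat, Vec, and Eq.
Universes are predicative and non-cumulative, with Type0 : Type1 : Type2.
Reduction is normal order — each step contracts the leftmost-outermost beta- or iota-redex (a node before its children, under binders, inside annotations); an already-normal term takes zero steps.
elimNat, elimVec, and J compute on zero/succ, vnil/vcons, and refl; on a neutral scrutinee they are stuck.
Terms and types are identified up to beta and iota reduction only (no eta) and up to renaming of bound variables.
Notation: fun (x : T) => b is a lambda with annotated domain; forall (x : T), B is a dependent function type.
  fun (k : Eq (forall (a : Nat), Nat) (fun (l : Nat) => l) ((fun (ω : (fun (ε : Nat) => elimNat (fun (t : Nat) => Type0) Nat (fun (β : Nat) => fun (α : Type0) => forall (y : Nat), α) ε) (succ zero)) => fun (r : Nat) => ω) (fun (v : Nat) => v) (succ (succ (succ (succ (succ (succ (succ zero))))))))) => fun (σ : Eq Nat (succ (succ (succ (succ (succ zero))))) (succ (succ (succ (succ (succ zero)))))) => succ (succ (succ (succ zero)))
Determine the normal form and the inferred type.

normal form:
  fun (k : Eq (forall (a : Nat), Nat) (fun (l : Nat) => l) (fun (ω : Nat) => ω)) => fun (ε : Eq Nat (succ (succ (succ (succ (succ zero))))) (succ (succ (succ (succ (succ zero)))))) => succ (succ (succ (succ zero)))
inferred type:
  forall (k : Eq (forall (a : Nat), Nat) (fun (l : Nat) => l) (fun (ω : Nat) => ω)), forall (ε : Eq Nat (succ (succ (succ (succ (succ zero))))) (succ (succ (succ (succ (succ zero)))))), Nat


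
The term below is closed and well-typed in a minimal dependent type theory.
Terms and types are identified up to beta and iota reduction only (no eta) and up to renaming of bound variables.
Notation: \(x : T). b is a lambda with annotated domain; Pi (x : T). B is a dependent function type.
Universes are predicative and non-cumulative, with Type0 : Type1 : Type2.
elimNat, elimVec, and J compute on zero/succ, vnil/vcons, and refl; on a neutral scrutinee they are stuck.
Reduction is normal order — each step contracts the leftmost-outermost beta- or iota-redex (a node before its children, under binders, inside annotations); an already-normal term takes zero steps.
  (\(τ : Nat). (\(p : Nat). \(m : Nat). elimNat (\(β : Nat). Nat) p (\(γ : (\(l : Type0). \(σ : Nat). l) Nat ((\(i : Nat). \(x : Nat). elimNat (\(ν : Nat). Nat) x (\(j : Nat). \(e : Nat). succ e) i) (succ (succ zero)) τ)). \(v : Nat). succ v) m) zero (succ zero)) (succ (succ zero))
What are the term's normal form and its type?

normal form:
  succ zero
type:
  Nat


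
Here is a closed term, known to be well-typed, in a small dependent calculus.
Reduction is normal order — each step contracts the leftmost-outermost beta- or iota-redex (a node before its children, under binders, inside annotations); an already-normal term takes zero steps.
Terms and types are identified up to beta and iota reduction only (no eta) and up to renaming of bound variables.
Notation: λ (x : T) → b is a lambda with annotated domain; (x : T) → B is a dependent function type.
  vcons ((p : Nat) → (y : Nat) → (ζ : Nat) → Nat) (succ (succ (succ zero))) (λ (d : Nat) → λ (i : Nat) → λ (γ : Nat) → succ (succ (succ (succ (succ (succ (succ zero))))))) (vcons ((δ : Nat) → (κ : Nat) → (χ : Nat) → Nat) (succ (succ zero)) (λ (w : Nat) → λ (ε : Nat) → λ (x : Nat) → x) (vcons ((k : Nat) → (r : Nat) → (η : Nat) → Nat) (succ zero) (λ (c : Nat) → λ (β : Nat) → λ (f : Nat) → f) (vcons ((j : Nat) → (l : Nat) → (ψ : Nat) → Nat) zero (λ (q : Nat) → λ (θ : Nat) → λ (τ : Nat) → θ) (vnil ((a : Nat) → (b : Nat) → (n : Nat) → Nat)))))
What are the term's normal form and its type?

reduced normal form:
  vcons ((p : Nat) → (y : Nat) → (ζ : Nat) → Nat) (succ (succ (succ zero))) (λ (d : Nat) → λ (i : Nat) → λ (γ : Nat) → succ (succ (succ (succ (succ (succ (succ zero))))))) (vcons ((δ : Nat) → (κ : Nat) → (χ : Nat) → Nat) (succ (succ zero)) (λ (w : Nat) → λ (ε : Nat) → λ (x : Nat) → x) (vcons ((k : Nat) → (r : Nat) → (η : Nat) → Nat) (succ zero) (λ (c : Nat) → λ (β : Nat) → λ (f : Nat) → f) (vcons ((j : Nat) → (l : Nat) → (ψ : Nat) → Nat) zero (λ (q : Nat) → λ (θ : Nat) → λ (τ : Nat) → θ) (vnil ((a : Nat) → (b : Nat) → (n : Nat) → Nat)))))
inferred type:
  Vec ((p : Nat) → (y : Nat) → (ζ : Nat) → Nat) (succ (succ (succ (succ zero))))
observation: no redex remains anywhere in the term; it is its own normal form.


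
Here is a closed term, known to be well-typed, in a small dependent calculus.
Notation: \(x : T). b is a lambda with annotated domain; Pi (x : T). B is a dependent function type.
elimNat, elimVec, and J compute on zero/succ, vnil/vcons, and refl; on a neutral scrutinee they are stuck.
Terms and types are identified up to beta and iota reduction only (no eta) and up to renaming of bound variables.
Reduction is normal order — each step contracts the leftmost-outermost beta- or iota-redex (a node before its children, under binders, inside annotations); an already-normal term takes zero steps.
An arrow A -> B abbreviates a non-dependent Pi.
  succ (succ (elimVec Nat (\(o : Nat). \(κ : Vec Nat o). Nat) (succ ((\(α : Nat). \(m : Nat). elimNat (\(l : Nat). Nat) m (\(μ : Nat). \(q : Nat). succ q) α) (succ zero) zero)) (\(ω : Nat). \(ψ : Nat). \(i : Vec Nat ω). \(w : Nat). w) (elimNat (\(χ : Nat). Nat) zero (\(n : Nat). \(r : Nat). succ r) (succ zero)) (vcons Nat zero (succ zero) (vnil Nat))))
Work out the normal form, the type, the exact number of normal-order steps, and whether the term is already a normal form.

reduced normal form:
  succ (succ (succ (succ zero)))
inferred type:
  Nat
reduction steps (normal order): 12
already normal: no
first contracted redex: an elimVec iota-redex


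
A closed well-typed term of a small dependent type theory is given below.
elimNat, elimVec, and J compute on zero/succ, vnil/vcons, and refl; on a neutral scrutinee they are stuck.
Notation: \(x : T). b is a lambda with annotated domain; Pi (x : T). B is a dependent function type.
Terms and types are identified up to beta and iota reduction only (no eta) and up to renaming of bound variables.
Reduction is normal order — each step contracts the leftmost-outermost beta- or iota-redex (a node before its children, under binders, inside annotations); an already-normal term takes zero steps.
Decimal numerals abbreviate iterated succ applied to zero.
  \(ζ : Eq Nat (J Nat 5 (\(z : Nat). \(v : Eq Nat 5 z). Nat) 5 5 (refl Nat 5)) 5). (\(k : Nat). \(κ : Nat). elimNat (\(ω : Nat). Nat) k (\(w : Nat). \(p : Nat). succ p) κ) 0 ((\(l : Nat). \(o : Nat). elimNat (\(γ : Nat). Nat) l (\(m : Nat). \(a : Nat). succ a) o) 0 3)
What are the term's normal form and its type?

normal form:
  \(ζ : Eq Nat 5 5). 3
the term's type:
  Pi (ζ : Eq Nat 5 5). Nat
observation: normalization takes exactly 25 steps under the normal-order strategy.


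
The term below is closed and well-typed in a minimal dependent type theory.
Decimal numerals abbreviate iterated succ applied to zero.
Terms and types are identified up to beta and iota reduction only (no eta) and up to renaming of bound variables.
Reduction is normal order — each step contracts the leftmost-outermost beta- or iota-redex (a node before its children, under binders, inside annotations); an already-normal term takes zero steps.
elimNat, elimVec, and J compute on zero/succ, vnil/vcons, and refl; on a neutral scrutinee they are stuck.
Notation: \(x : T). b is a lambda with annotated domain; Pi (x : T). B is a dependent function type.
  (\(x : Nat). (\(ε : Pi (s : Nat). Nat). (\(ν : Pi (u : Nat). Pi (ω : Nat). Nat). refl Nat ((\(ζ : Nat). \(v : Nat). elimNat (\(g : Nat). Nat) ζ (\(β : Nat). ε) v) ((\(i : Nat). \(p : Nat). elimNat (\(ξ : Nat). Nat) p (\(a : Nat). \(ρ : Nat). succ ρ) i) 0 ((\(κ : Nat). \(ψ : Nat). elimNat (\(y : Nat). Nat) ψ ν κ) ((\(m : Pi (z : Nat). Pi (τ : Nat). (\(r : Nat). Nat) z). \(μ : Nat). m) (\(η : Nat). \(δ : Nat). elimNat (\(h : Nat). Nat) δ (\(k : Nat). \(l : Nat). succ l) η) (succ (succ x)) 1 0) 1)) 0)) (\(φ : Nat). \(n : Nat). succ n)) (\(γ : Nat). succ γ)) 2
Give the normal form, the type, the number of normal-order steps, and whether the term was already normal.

reduced normal form:
  refl Nat 2
type:
  Eq Nat 2 2
reduction steps (normal order): 23
already normal: no
first contracted redex: a beta-redex


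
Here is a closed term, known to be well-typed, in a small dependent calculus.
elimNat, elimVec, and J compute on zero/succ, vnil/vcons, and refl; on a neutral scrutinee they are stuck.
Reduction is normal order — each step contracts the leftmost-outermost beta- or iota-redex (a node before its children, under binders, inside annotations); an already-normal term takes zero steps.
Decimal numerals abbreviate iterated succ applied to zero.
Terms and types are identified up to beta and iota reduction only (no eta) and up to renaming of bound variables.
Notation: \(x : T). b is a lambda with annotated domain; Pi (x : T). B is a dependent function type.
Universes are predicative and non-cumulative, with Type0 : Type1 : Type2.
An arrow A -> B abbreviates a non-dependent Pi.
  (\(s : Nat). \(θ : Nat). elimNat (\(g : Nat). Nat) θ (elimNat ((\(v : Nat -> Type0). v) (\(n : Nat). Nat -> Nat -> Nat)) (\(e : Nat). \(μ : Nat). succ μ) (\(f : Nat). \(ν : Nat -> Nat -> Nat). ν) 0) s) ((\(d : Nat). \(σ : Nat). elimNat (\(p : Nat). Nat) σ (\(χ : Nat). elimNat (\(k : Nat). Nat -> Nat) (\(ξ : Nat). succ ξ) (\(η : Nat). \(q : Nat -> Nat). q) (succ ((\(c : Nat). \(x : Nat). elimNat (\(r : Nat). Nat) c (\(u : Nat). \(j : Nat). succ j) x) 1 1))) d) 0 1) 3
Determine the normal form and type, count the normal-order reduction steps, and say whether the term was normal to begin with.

reduced normal form:
  4
the term's type:
  Nat
steps to reach normal form (normal order): 10
started in normal form: no
first redex: a beta-redex


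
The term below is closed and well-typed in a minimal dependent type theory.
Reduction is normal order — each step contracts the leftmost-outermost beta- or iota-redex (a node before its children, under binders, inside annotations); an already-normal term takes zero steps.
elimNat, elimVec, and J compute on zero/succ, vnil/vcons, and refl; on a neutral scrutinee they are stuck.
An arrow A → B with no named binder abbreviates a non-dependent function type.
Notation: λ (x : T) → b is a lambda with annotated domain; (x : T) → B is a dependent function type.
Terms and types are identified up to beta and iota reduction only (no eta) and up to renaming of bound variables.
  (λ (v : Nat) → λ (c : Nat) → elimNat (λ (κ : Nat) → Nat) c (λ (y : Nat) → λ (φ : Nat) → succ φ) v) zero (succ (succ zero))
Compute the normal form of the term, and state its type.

resulting normal form:
  succ (succ zero)
inferred type:
  Nat
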